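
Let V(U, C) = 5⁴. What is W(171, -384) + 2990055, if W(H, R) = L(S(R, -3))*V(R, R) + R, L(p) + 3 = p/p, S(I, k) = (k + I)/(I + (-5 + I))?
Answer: 2988421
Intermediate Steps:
S(I, k) = (I + k)/(-5 + 2*I)
L(p) = -2 (L(p) = -3 + p/p = -3 + 1 = -2)
V(U, C) = 625
W(H, R) = -1250 + R (W(H, R) = -2*625 + R = -1250 + R)
W(171, -384) + 2990055 = (-1250 - 384) + 2990055 = -1634 + 2990055 = 2988421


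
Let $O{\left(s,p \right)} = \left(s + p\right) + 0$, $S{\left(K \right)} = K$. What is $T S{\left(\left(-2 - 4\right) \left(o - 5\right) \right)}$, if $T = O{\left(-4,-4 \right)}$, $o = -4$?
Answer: $-432$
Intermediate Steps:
$O{\left(s,p \right)} = p + s$ ($O{\left(s,p \right)} = \left(p + s\right) + 0 = p + s$)
$T = -8$ ($T = -4 - 4 = -8$)
$T S{\left(\left(-2 - 4\right) \left(o - 5\right) \right)} = - 8 \left(-2 - 4\right) \left(-4 - 5\right) = - 8 \left(\left(-6\right) \left(-9\right)\right) = \left(-8\right) 54 = -432$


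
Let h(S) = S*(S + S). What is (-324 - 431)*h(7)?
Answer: -73990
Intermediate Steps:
h(S) = 2*S² (h(S) = S*(2*S) = 2*S²)
(-324 - 431)*h(7) = (-324 - 431)*(2*7²) = -1510*49 = -755*98 = -73990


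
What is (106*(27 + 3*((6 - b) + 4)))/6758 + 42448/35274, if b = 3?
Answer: 116584424/59595423 ≈ 1.9563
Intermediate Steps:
(106*(27 + 3*((6 - b) + 4)))/6758 + 42448/35274 = (106*(27 + 3*((6 - 1*3) + 4)))/6758 + 42448/35274 = (106*(27 + 3*((6 - 3) + 4)))*(1/6758) + 42448*(1/35274) = (106*(27 + 3*(3 + 4)))*(1/6758) + 21224/17637 = (106*(27 + 3*7))*(1/6758) + 21224/17637 = (106*(27 + 21))*(1/6758) + 21224/17637 = (106*48)*(1/6758) + 21224/17637 = 5088*(1/6758) + 21224/17637 = 2544/3379 + 21224/17637 = 116584424/59595423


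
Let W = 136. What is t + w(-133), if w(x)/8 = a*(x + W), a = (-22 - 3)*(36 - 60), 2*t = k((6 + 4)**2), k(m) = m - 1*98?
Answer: 14401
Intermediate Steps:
k(m) = -98 + m (k(m) = m - 98 = -98 + m)
t = 1 (t = (-98 + (6 + 4)**2)/2 = (-98 + 10**2)/2 = (-98 + 100)/2 = (1/2)*2 = 1)
a = 600 (a = -25*(-24) = 600)
w(x) = 652800 + 4800*x (w(x) = 8*(600*(x + 136)) = 8*(600*(136 + x)) = 8*(81600 + 600*x) = 652800 + 4800*x)
t + w(-133) = 1 + (652800 + 4800*(-133)) = 1 + (652800 - 638400) = 1 + 14400 = 14401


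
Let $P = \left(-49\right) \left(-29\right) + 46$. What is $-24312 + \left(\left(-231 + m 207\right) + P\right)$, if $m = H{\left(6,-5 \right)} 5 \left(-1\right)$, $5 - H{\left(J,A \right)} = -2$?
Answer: $-30321$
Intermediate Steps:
$P = 1467$ ($P = 1421 + 46 = 1467$)
$H{\left(J,A \right)} = 7$ ($H{\left(J,A \right)} = 5 - -2 = 5 + 2 = 7$)
$m = -35$ ($m = 7 \cdot 5 \left(-1\right) = 35 \left(-1\right) = -35$)
$-24312 + \left(\left(-231 + m 207\right) + P\right) = -24312 + \left(\left(-231 - 7245\right) + 1467\right) = -24312 + \left(-7476 + 1467\right) = -24312 - 6009 = -30321$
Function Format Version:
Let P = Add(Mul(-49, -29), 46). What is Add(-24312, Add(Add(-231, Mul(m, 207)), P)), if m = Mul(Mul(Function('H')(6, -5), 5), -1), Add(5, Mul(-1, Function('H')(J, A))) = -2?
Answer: -30321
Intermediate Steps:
P = 1467 (P = Add(1421, 46) = 1467)
Function('H')(J, A) = 7 (Function('H')(J, A) = Add(5, Mul(-1, -2)) = Add(5, 2) = 7)
m = -35 (m = Mul(Mul(7, 5), -1) = Mul(35, -1) = -35)
Add(-24312, Add(Add(-231, Mul(m, 207)), P)) = Add(-24312, Add(Add(-231, Mul(-35, 207)), 1467)) = Add(-24312, Add(Add(-231, -7245), 1467)) = Add(-24312, Add(-7476, 1467)) = Add(-24312, -6009) = -30321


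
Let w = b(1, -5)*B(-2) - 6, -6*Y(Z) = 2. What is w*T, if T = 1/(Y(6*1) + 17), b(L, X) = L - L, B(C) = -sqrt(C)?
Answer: -9/25 ≈ -0.36000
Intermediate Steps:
b(L, X) = 0
Y(Z) = -1/3 (Y(Z) = -1/6*2 = -1/3)
w = -6 (w = 0*(-sqrt(-2)) - 6 = 0*(-I*sqrt(2)) - 6 = 0 - 6 = -6)
T = 3/50 (T = 1/(-1/3 + 17) = 1/(50/3) = 3/50 ≈ 0.060000)
w*T = -6*3/50 = -9/25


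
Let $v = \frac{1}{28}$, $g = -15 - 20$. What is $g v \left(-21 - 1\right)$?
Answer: $\frac{55}{2} \approx 27.5$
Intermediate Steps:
$g = -35$
$v = \frac{1}{28} \approx 0.035714$
$g v \left(-21 - 1\right) = \left(-35\right) \frac{1}{28} \left(-21 - 1\right) = \left(- \frac{5}{4}\right) \left(-22\right) = \frac{55}{2}$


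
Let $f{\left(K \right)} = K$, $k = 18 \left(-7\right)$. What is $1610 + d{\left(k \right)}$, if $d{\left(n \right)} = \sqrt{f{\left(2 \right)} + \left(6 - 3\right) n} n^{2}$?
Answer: $1610 + 31752 i \sqrt{94} \approx 1610.0 + 3.0785 \cdot 10^{5} i$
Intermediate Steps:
$k = -126$
$d{\left(n \right)} = n^{2} \sqrt{2 + 3 n}$ ($d{\left(n \right)} = \sqrt{2 + \left(6 - 3\right) n} n^{2} = \sqrt{2 + 3 n} n^{2} = n^{2} \sqrt{2 + 3 n}$)
$1610 + d{\left(k \right)} = 1610 + \left(-126\right)^{2} \sqrt{2 + 3 \left(-126\right)} = 1610 + 15876 \sqrt{2 - 378} = 1610 + 15876 \sqrt{-376} = 1610 + 15876 \cdot 2 i \sqrt{94} = 1610 + 31752 i \sqrt{94}$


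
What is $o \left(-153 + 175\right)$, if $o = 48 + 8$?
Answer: $1232$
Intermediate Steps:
$o = 56$
$o \left(-153 + 175\right) = 56 \left(-153 + 175\right) = 56 \cdot 22 = 1232$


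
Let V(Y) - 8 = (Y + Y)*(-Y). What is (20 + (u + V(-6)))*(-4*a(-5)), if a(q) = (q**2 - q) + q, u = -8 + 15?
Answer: 3700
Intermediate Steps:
V(Y) = 8 - 2*Y**2 (V(Y) = 8 + (Y + Y)*(-Y) = 8 + (2*Y)*(-Y) = 8 - 2*Y**2)
u = 7
a(q) = q**2
(20 + (u + V(-6)))*(-4*a(-5)) = (20 + (7 + (8 - 2*(-6)**2)))*(-4*(-5)**2) = (20 + (7 + (8 - 2*36)))*(-4*25) = (20 + (7 + (8 - 72)))*(-100) = (20 + (7 - 64))*(-100) = (20 - 57)*(-100) = -37*(-100) = 3700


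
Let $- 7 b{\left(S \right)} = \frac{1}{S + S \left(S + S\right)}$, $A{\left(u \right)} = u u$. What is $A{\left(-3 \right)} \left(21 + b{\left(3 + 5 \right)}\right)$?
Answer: $\frac{179919}{952} \approx 188.99$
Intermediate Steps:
$A{\left(u \right)} = u^{2}$
$b{\left(S \right)} = - \frac{1}{7 \left(S + 2 S^{2}\right)}$ ($b{\left(S \right)} = - \frac{1}{7 \left(S + S \left(S + S\right)\right)} = - \frac{1}{7 \left(S + S 2 S\right)} = - \frac{1}{7 \left(S + 2 S^{2}\right)}$)
$A{\left(-3 \right)} \left(21 + b{\left(3 + 5 \right)}\right) = \left(-3\right)^{2} \left(21 - \frac{1}{7 \left(3 + 5\right) \left(1 + 2 \left(3 + 5\right)\right)}\right) = 9 \left(21 - \frac{1}{7 \cdot 8 \left(1 + 2 \cdot 8\right)}\right) = 9 \left(21 - \frac{1}{56 \left(1 + 16\right)}\right) = 9 \left(21 - \frac{1}{56 \cdot 17}\right) = 9 \left(21 - \frac{1}{56} \cdot \frac{1}{17}\right) = 9 \left(21 - \frac{1}{952}\right) = 9 \cdot \frac{19991}{952} = \frac{179919}{952}$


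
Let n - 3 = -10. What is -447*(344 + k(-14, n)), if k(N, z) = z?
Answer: -150639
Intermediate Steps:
n = -7 (n = 3 - 10 = -7)
-447*(344 + k(-14, n)) = -447*(344 - 7) = -447*337 = -150639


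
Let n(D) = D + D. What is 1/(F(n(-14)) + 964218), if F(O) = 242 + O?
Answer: 1/964432 ≈ 1.0369e-6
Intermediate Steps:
n(D) = 2*D
1/(F(n(-14)) + 964218) = 1/((242 + 2*(-14)) + 964218) = 1/((242 - 28) + 964218) = 1/(214 + 964218) = 1/964432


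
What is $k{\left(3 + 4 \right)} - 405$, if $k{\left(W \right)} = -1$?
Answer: $-406$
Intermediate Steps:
$k{\left(3 + 4 \right)} - 405 = -1 - 405 = -406$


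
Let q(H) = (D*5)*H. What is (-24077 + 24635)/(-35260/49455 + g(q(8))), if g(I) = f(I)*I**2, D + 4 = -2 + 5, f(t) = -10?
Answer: -2759589/79131526 ≈ -0.034873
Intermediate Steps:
D = -1 (D = -4 + (-2 + 5) = -4 + 3 = -1)
q(H) = -5*H (q(H) = (-1*5)*H = -5*H)
g(I) = -10*I**2
(-24077 + 24635)/(-35260/49455 + g(q(8))) = (-24077 + 24635)/(-35260/49455 - 10*(-5*8)**2) = 558/(-35260*1/49455 - 10*(-40)**2) = 558/(-7052/9891 - 10*1600) = 558/(-7052/9891 - 16000) = 558/(-158263052/9891) = 558*(-9891/158263052) = -2759589/79131526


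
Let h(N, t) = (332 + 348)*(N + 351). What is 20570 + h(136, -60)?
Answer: 351730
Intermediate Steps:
h(N, t) = 238680 + 680*N (h(N, t) = 680*(351 + N) = 238680 + 680*N)
20570 + h(136, -60) = 20570 + (238680 + 680*136) = 20570 + (238680 + 92480) = 20570 + 331160 = 351730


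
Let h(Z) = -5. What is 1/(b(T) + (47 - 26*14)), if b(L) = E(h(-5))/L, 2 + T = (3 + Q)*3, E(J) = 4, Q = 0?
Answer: -7/2215 ≈ -0.0031603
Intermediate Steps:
T = 7 (T = -2 + (3 + 0)*3 = -2 + 3*3 = -2 + 9 = 7)
b(L) = 4/L
1/(b(T) + (47 - 26*14)) = 1/(4/7 + (47 - 26*14)) = 1/(4*(⅐) + (47 - 364)) = 1/(4/7 - 317) = 1/(-2215/7) = -7/2215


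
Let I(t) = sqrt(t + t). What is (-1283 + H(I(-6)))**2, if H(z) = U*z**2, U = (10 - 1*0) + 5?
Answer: 2140369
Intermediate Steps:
I(t) = sqrt(2)*sqrt(t) (I(t) = sqrt(2*t) = sqrt(2)*sqrt(t))
U = 15 (U = (10 + 0) + 5 = 10 + 5 = 15)
H(z) = 15*z**2
(-1283 + H(I(-6)))**2 = (-1283 + 15*(sqrt(2)*sqrt(-6))**2)**2 = (-1283 + 15*(sqrt(2)*(I*sqrt(6)))**2)**2 = (-1283 + 15*(2*I*sqrt(3))**2)**2 = (-1283 + 15*(-12))**2 = (-1283 - 180)**2 = (-1463)**2 = 2140369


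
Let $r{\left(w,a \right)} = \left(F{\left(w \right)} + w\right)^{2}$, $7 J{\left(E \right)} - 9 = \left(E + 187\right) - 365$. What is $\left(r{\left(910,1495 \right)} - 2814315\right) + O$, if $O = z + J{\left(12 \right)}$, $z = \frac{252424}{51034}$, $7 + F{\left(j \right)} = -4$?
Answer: $- \frac{358333199251}{178619} \approx -2.0061 \cdot 10^{6}$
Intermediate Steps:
$F{\left(j \right)} = -11$ ($F{\left(j \right)} = -7 - 4 = -11$)
$J{\left(E \right)} = - \frac{169}{7} + \frac{E}{7}$ ($J{\left(E \right)} = \frac{9}{7} + \frac{\left(E + 187\right) - 365}{7} = \frac{9}{7} + \frac{\left(187 + E\right) - 365}{7} = \frac{9}{7} + \frac{-178 + E}{7} = \frac{9}{7} + \left(- \frac{178}{7} + \frac{E}{7}\right) = - \frac{169}{7} + \frac{E}{7}$)
$z = \frac{126212}{25517}$ ($z = 252424 \cdot \frac{1}{51034} = \frac{126212}{25517} \approx 4.9462$)
$r{\left(w,a \right)} = \left(-11 + w\right)^{2}$
$O = - \frac{3122685}{178619}$ ($O = \frac{126212}{25517} + \left(- \frac{169}{7} + \frac{1}{7} \cdot 12\right) = \frac{126212}{25517} + \left(- \frac{169}{7} + \frac{12}{7}\right) = \frac{126212}{25517} - \frac{157}{7} = - \frac{3122685}{178619} \approx -17.482$)
$\left(r{\left(910,1495 \right)} - 2814315\right) + O = \left(\left(-11 + 910\right)^{2} - 2814315\right) - \frac{3122685}{178619} = \left(899^{2} - 2814315\right) - \frac{3122685}{178619} = \left(808201 - 2814315\right) - \frac{3122685}{178619} = -2006114 - \frac{3122685}{178619} = - \frac{358333199251}{178619}$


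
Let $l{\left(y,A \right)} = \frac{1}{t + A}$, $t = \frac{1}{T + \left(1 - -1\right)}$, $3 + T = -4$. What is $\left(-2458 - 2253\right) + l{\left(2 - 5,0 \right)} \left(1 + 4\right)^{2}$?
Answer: $-4836$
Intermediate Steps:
$T = -7$ ($T = -3 - 4 = -7$)
$t = - \frac{1}{5}$ ($t = \frac{1}{-7 + \left(1 - -1\right)} = \frac{1}{-7 + \left(1 + 1\right)} = \frac{1}{-7 + 2} = \frac{1}{-5} = - \frac{1}{5} \approx -0.2$)
$l{\left(y,A \right)} = \frac{1}{- \frac{1}{5} + A}$
$\left(-2458 - 2253\right) + l{\left(2 - 5,0 \right)} \left(1 + 4\right)^{2} = \left(-2458 - 2253\right) + \frac{5}{-1 + 5 \cdot 0} \left(1 + 4\right)^{2} = -4711 + \frac{5}{-1 + 0} \cdot 5^{2} = -4711 + \frac{5}{-1} \cdot 25 = -4711 + 5 \left(-1\right) 25 = -4711 - 125 = -4836$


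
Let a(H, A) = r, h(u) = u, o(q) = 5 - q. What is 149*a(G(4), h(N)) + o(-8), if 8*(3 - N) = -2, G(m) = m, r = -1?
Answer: -136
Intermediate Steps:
N = 13/4 (N = 3 - ⅛*(-2) = 3 + ¼ = 13/4 ≈ 3.2500)
a(H, A) = -1
149*a(G(4), h(N)) + o(-8) = 149*(-1) + (5 - 1*(-8)) = -149 + (5 + 8) = -149 + 13 = -136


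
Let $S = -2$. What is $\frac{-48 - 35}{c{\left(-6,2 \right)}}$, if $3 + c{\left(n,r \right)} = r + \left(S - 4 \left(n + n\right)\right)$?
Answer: $- \frac{83}{45} \approx -1.8444$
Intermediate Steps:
$c{\left(n,r \right)} = -5 + r - 8 n$ ($c{\left(n,r \right)} = -3 - \left(2 - r + 4 \left(n + n\right)\right) = -3 - \left(2 - r + 4 \cdot 2 n\right) = -3 - \left(2 - r + 8 n\right) = -5 + r - 8 n$)
$\frac{-48 - 35}{c{\left(-6,2 \right)}} = \frac{-48 - 35}{-5 + 2 - -48} = \frac{1}{-5 + 2 + 48} \left(-83\right) = \frac{1}{45} \left(-83\right) = - \frac{83}{45}$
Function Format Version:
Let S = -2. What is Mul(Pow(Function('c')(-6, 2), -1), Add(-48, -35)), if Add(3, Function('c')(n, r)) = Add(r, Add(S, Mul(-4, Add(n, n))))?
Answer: Rational(-83, 45) ≈ -1.8444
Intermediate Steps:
Function('c')(n, r) = Add(-5, r, Mul(-8, n)) (Function('c')(n, r) = Add(-3, Add(r, Add(-2, Mul(-4, Add(n, n))))) = Add(-3, Add(r, Add(-2, Mul(-4, Mul(2, n))))) = Add(-3, Add(r, Add(-2, Mul(-8, n)))) = Add(-3, Add(-2, r, Mul(-8, n))) = Add(-5, r, Mul(-8, n)))
Mul(Pow(Function('c')(-6, 2), -1), Add(-48, -35)) = Mul(Pow(Add(-5, 2, Mul(-8, -6)), -1), Add(-48, -35)) = Mul(Pow(Add(-5, 2, 48), -1), -83) = Mul(Pow(45, -1), -83) = Mul(Rational(1, 45), -83) = Rational(-83, 45)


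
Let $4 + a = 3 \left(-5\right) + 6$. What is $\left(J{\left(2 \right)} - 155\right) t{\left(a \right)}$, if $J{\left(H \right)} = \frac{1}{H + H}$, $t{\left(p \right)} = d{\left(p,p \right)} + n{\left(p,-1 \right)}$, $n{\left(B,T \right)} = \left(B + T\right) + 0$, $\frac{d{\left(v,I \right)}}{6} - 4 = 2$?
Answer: $- \frac{6809}{2} \approx -3404.5$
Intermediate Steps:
$d{\left(v,I \right)} = 36$ ($d{\left(v,I \right)} = 24 + 6 \cdot 2 = 24 + 12 = 36$)
$a = -13$ ($a = -4 + \left(3 \left(-5\right) + 6\right) = -4 + \left(-15 + 6\right) = -4 - 9 = -13$)
$n{\left(B,T \right)} = B + T$
$t{\left(p \right)} = 35 + p$ ($t{\left(p \right)} = 36 + \left(p - 1\right) = 36 + \left(-1 + p\right) = 35 + p$)
$J{\left(H \right)} = \frac{1}{2 H}$
$\left(J{\left(2 \right)} - 155\right) t{\left(a \right)} = \left(\frac{1}{2 \cdot 2} - 155\right) \left(35 - 13\right) = \left(\frac{1}{2} \cdot \frac{1}{2} - 155\right) 22 = \left(\frac{1}{4} - 155\right) 22 = \left(- \frac{619}{4}\right) 22 = - \frac{6809}{2}$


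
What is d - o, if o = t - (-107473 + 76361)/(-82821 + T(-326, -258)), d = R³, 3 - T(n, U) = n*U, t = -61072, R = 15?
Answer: 5378955517/83463 ≈ 64447.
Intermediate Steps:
T(n, U) = 3 - U*n (T(n, U) = 3 - n*U = 3 - U*n)
d = 3375 (d = 15³ = 3375)
o = -5097267892/83463 (o = -61072 - (-107473 + 76361)/(-82821 + (3 - 1*(-258)*(-326))) = -61072 - (-31112)/(-82821 + (3 - 84108)) = -61072 - (-31112)/(-82821 - 84105) = -61072 - (-31112)/(-166926) = -61072 - (-31112)*(-1)/166926 = -61072 - 1*15556/83463 = -61072 - 15556/83463 = -5097267892/83463 ≈ -61072.)
d - o = 3375 - 1*(-5097267892/83463) = 3375 + 5097267892/83463 = 5378955517/83463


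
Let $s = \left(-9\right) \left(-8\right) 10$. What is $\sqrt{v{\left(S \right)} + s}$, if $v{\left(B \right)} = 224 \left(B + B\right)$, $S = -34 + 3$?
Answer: $4 i \sqrt{823} \approx 114.75 i$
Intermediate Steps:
$S = -31$
$v{\left(B \right)} = 448 B$ ($v{\left(B \right)} = 224 \cdot 2 B = 448 B$)
$s = 720$ ($s = 72 \cdot 10 = 720$)
$\sqrt{v{\left(S \right)} + s} = \sqrt{448 \left(-31\right) + 720} = \sqrt{-13888 + 720} = \sqrt{-13168} = 4 i \sqrt{823}$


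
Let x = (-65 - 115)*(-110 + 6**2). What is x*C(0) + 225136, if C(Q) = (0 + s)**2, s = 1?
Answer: 238456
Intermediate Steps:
C(Q) = 1 (C(Q) = (0 + 1)**2 = 1**2 = 1)
x = 13320 (x = -180*(-110 + 36) = -180*(-74) = 13320)
x*C(0) + 225136 = 13320*1 + 225136 = 13320 + 225136 = 238456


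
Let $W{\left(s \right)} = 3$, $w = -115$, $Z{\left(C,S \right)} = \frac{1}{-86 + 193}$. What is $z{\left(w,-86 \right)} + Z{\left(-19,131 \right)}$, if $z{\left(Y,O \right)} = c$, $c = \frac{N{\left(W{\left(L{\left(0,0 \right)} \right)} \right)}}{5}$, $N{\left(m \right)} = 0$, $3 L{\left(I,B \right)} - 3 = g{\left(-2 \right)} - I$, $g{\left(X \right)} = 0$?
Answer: $\frac{1}{107} \approx 0.0093458$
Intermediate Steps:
$L{\left(I,B \right)} = 1 - \frac{I}{3}$ ($L{\left(I,B \right)} = 1 + \frac{0 - I}{3} = 1 + \frac{\left(-1\right) I}{3} = 1 - \frac{I}{3}$)
$Z{\left(C,S \right)} = \frac{1}{107}$
$c = 0$ ($c = \frac{0}{5} = 0 \cdot \frac{1}{5} = 0$)
$z{\left(Y,O \right)} = 0$
$z{\left(w,-86 \right)} + Z{\left(-19,131 \right)} = 0 + \frac{1}{107} = \frac{1}{107}$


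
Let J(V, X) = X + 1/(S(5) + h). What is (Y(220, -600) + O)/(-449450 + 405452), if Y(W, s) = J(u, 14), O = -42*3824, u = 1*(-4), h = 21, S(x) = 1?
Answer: 1177689/322652 ≈ 3.6500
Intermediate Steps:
u = -4
O = -160608
J(V, X) = 1/22 + X (J(V, X) = X + 1/(1 + 21) = X + 1/22 = 1/22 + X)
Y(W, s) = 309/22 (Y(W, s) = 1/22 + 14 = 309/22)
(Y(220, -600) + O)/(-449450 + 405452) = (309/22 - 160608)/(-449450 + 405452) = -3533067/22/(-43998) = -3533067/22*(-1/43998) = 1177689/322652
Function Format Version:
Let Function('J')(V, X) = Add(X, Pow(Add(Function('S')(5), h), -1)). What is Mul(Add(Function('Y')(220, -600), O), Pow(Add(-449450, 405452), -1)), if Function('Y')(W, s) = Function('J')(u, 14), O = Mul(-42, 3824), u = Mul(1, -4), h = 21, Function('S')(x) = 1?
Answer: Rational(1177689, 322652) ≈ 3.6500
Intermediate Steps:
u = -4
O = -160608
Function('J')(V, X) = Add(Rational(1, 22), X) (Function('J')(V, X) = Add(X, Pow(Add(1, 21), -1)) = Add(X, Pow(22, -1)) = Add(X, Rational(1, 22)) = Add(Rational(1, 22), X))
Function('Y')(W, s) = Rational(309, 22) (Function('Y')(W, s) = Add(Rational(1, 22), 14) = Rational(309, 22))
Mul(Add(Function('Y')(220, -600), O), Pow(Add(-449450, 405452), -1)) = Mul(Add(Rational(309, 22), -160608), Pow(Add(-449450, 405452), -1)) = Mul(Rational(-3533067, 22), Pow(-43998, -1)) = Mul(Rational(-3533067, 22), Rational(-1, 43998)) = Rational(1177689, 322652)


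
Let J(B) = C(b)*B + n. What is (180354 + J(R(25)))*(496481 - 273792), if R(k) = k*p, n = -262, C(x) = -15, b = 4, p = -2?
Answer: 40271524138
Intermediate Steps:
R(k) = -2*k (R(k) = k*(-2) = -2*k)
J(B) = -262 - 15*B (J(B) = -15*B - 262 = -262 - 15*B)
(180354 + J(R(25)))*(496481 - 273792) = (180354 + (-262 - (-30)*25))*(496481 - 273792) = (180354 + (-262 - 15*(-50)))*222689 = (180354 + (-262 + 750))*222689 = (180354 + 488)*222689 = 180842*222689 = 40271524138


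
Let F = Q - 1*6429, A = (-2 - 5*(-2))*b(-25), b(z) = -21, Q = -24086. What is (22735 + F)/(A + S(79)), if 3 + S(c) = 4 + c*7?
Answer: -3890/193 ≈ -20.155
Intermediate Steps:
S(c) = 1 + 7*c (S(c) = -3 + (4 + c*7) = -3 + (4 + 7*c) = 1 + 7*c)
A = -168 (A = (-2 - 5*(-2))*(-21) = (-2 + 10)*(-21) = 8*(-21) = -168)
F = -30515 (F = -24086 - 1*6429 = -24086 - 6429 = -30515)
(22735 + F)/(A + S(79)) = (22735 - 30515)/(-168 + (1 + 7*79)) = -7780/(-168 + (1 + 553)) = -7780/(-168 + 554) = -7780/386 = -7780*1/386 = -3890/193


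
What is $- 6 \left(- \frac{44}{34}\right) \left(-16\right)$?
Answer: $- \frac{2112}{17} \approx -124.24$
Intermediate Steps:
$- 6 \left(- \frac{44}{34}\right) \left(-16\right) = - 6 \left(\left(-44\right) \frac{1}{34}\right) \left(-16\right) = \left(-6\right) \left(- \frac{22}{17}\right) \left(-16\right) = \frac{132}{17} \left(-16\right) = - \frac{2112}{17}$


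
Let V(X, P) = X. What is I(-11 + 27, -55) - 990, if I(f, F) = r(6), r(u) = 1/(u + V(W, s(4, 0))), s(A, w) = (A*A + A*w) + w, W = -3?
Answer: -2969/3 ≈ -989.67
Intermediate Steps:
s(A, w) = w + A² + A*w (s(A, w) = (A² + A*w) + w = w + A² + A*w)
r(u) = 1/(-3 + u) (r(u) = 1/(u - 3) = 1/(-3 + u))
I(f, F) = ⅓ (I(f, F) = 1/(-3 + 6) = 1/3 = ⅓)
I(-11 + 27, -55) - 990 = ⅓ - 990 = -2969/3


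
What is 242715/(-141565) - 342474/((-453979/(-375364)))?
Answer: -3639726437008365/12853507427 ≈ -2.8317e+5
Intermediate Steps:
242715/(-141565) - 342474/((-453979/(-375364))) = 242715*(-1/141565) - 342474/((-453979*(-1/375364))) = -48543/28313 - 342474/453979/375364 = -48543/28313 - 342474*375364/453979 = -48543/28313 - 128552410536/453979 = -3639726437008365/12853507427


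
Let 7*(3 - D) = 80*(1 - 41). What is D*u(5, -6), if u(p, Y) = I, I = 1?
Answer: 3221/7 ≈ 460.14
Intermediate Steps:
u(p, Y) = 1
D = 3221/7 (D = 3 - 80*(1 - 41)/7 = 3 - 80*(-40)/7 = 3 - ⅐*(-3200) = 3 + 3200/7 = 3221/7 ≈ 460.14)
D*u(5, -6) = (3221/7)*1 = 3221/7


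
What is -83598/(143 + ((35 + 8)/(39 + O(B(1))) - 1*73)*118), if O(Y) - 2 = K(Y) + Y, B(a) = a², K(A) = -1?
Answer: 1142506/114079 ≈ 10.015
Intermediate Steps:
O(Y) = 1 + Y (O(Y) = 2 + (-1 + Y) = 1 + Y)
-83598/(143 + ((35 + 8)/(39 + O(B(1))) - 1*73)*118) = -83598/(143 + ((35 + 8)/(39 + (1 + 1²)) - 1*73)*118) = -83598/(143 + (43/(39 + (1 + 1)) - 73)*118) = -83598/(143 + (43/(39 + 2) - 73)*118) = -83598/(143 + (43/41 - 73)*118) = -83598/(143 - 2950/41*118) = -83598/(143 - 348100/41) = -83598/(-342237/41) = -83598*(-41/342237) = 1142506/114079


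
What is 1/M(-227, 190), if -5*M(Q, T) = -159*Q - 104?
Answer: -5/35989 ≈ -0.00013893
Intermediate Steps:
M(Q, T) = 104/5 + 159*Q/5 (M(Q, T) = -(-159*Q - 104)/5 = -(-104 - 159*Q)/5 = 104/5 + 159*Q/5)
1/M(-227, 190) = 1/(104/5 + (159/5)*(-227)) = 1/(104/5 - 36093/5) = 1/(-35989/5) = -5/35989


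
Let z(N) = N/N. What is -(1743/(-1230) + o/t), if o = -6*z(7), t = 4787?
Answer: 2783707/1962670 ≈ 1.4183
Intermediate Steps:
z(N) = 1
o = -6 (o = -6*1 = -6)
-(1743/(-1230) + o/t) = -(1743/(-1230) - 6/4787) = -(1743*(-1/1230) - 6*1/4787) = -(-581/410 - 6/4787) = -1*(-2783707/1962670) = 2783707/1962670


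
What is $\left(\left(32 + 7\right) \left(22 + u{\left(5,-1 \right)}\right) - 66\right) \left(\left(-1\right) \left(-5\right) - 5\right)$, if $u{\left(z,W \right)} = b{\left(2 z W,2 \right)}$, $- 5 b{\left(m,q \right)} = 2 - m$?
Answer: $0$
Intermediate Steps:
$b{\left(m,q \right)} = - \frac{2}{5} + \frac{m}{5}$ ($b{\left(m,q \right)} = - \frac{2 - m}{5} = - \frac{2}{5} + \frac{m}{5}$)
$u{\left(z,W \right)} = - \frac{2}{5} + \frac{2 W z}{5}$ ($u{\left(z,W \right)} = - \frac{2}{5} + \frac{2 z W}{5} = - \frac{2}{5} + \frac{2 W z}{5}$)
$\left(\left(32 + 7\right) \left(22 + u{\left(5,-1 \right)}\right) - 66\right) \left(\left(-1\right) \left(-5\right) - 5\right) = \left(\left(32 + 7\right) \left(22 + \left(- \frac{2}{5} + \frac{2}{5} \left(-1\right) 5\right)\right) - 66\right) \left(\left(-1\right) \left(-5\right) - 5\right) = \left(39 \left(22 - \frac{12}{5}\right) - 66\right) \left(5 - 5\right) = \left(39 \left(22 - \frac{12}{5}\right) - 66\right) 0 = \left(39 \cdot \frac{98}{5} - 66\right) 0 = \left(\frac{3822}{5} - 66\right) 0 = \frac{3492}{5} \cdot 0 = 0$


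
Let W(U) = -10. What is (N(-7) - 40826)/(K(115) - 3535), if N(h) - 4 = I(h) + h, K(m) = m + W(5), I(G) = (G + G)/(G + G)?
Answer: 20414/1715 ≈ 11.903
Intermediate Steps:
I(G) = 1 (I(G) = (2*G)/((2*G)) = (2*G)*(1/(2*G)) = 1)
K(m) = -10 + m (K(m) = m - 10 = -10 + m)
N(h) = 5 + h (N(h) = 4 + (1 + h) = 5 + h)
(N(-7) - 40826)/(K(115) - 3535) = ((5 - 7) - 40826)/((-10 + 115) - 3535) = (-2 - 40826)/(105 - 3535) = -40828/(-3430) = -40828*(-1/3430) = 20414/1715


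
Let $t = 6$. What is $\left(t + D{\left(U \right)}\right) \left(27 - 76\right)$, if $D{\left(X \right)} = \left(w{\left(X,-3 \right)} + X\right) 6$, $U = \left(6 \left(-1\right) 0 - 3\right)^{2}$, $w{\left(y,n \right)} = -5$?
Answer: $-1470$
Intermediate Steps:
$U = 9$ ($U = \left(\left(-6\right) 0 - 3\right)^{2} = \left(0 - 3\right)^{2} = \left(-3\right)^{2} = 9$)
$D{\left(X \right)} = -30 + 6 X$ ($D{\left(X \right)} = \left(-5 + X\right) 6 = -30 + 6 X$)
$\left(t + D{\left(U \right)}\right) \left(27 - 76\right) = \left(6 + \left(-30 + 6 \cdot 9\right)\right) \left(27 - 76\right) = \left(6 + \left(-30 + 54\right)\right) \left(-49\right) = \left(6 + 24\right) \left(-49\right) = 30 \left(-49\right) = -1470$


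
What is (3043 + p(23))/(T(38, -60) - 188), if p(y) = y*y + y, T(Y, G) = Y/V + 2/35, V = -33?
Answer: -4152225/218404 ≈ -19.012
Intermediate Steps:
T(Y, G) = 2/35 - Y/33 (T(Y, G) = Y/(-33) + 2/35 = Y*(-1/33) + 2*(1/35) = -Y/33 + 2/35 = 2/35 - Y/33)
p(y) = y + y² (p(y) = y² + y = y + y²)
(3043 + p(23))/(T(38, -60) - 188) = (3043 + 23*(1 + 23))/((2/35 - 1/33*38) - 188) = (3043 + 23*24)/((2/35 - 38/33) - 188) = (3043 + 552)/(-1264/1155 - 188) = 3595/(-218404/1155) = 3595*(-1155/218404) = -4152225/218404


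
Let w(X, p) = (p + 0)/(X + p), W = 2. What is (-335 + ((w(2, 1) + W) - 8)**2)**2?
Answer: 7431076/81 ≈ 91742.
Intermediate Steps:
w(X, p) = p/(X + p)
(-335 + ((w(2, 1) + W) - 8)**2)**2 = (-335 + ((1/(2 + 1) + 2) - 8)**2)**2 = (-335 + ((1/3 + 2) - 8)**2)**2 = (-335 + (7/3 - 8)**2)**2 = (-335 + (-17/3)**2)**2 = (-335 + 289/9)**2 = (-2726/9)**2 = 7431076/81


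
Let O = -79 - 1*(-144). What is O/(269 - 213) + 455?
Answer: 25545/56 ≈ 456.16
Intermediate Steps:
O = 65 (O = -79 + 144 = 65)
O/(269 - 213) + 455 = 65/(269 - 213) + 455 = 65/56 + 455 = 25545/56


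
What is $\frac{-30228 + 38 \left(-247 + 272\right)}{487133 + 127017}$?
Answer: $- \frac{14639}{307075} \approx -0.047672$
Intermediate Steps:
$\frac{-30228 + 38 \left(-247 + 272\right)}{487133 + 127017} = \frac{-30228 + 38 \cdot 25}{614150} = \left(-30228 + 950\right) \frac{1}{614150} = \left(-29278\right) \frac{1}{614150} = - \frac{14639}{307075}$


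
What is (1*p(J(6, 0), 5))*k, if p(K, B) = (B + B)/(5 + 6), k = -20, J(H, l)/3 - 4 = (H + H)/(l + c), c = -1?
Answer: -200/11 ≈ -18.182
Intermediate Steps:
J(H, l) = 12 + 6*H/(-1 + l) (J(H, l) = 12 + 3*((H + H)/(l - 1)) = 12 + 3*((2*H)/(-1 + l)) = 12 + 3*(2*H/(-1 + l)) = 12 + 6*H/(-1 + l))
p(K, B) = 2*B/11 (p(K, B) = (2*B)/11 = (2*B)*(1/11) = 2*B/11)
(1*p(J(6, 0), 5))*k = (1*((2/11)*5))*(-20) = (1*(10/11))*(-20) = (10/11)*(-20) = -200/11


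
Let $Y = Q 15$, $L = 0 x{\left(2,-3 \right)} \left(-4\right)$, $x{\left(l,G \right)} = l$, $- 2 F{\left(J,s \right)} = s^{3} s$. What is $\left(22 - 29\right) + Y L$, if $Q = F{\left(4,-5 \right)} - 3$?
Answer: $-7$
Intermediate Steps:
$F{\left(J,s \right)} = - \frac{s^{4}}{2}$ ($F{\left(J,s \right)} = - \frac{s^{3} s}{2} = - \frac{s^{4}}{2}$)
$L = 0$ ($L = 0 \cdot 2 \left(-4\right) = 0 \left(-4\right) = 0$)
$Q = - \frac{631}{2}$ ($Q = - \frac{\left(-5\right)^{4}}{2} - 3 = \left(- \frac{1}{2}\right) 625 - 3 = - \frac{625}{2} - 3 = - \frac{631}{2} \approx -315.5$)
$Y = - \frac{9465}{2}$ ($Y = \left(- \frac{631}{2}\right) 15 = - \frac{9465}{2} \approx -4732.5$)
$\left(22 - 29\right) + Y L = \left(22 - 29\right) - 0 = \left(22 - 29\right) + 0 = -7 + 0 = -7$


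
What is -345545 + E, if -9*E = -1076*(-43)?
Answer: -3156173/9 ≈ -3.5069e+5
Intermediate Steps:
E = -46268/9 (E = -(-1076)*(-43)/9 = -⅑*46268 = -46268/9 ≈ -5140.9)
-345545 + E = -345545 - 46268/9 = -3156173/9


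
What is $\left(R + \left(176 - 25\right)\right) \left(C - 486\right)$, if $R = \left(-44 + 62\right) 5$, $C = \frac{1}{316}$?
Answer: $- \frac{37011575}{316} \approx -1.1713 \cdot 10^{5}$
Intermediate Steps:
$C = \frac{1}{316} \approx 0.0031646$
$R = 90$ ($R = 18 \cdot 5 = 90$)
$\left(R + \left(176 - 25\right)\right) \left(C - 486\right) = \left(90 + \left(176 - 25\right)\right) \left(\frac{1}{316} - 486\right) = \left(90 + 151\right) \left(- \frac{153575}{316}\right) = 241 \left(- \frac{153575}{316}\right) = - \frac{37011575}{316}$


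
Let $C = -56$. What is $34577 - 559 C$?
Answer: $65881$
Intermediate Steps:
$34577 - 559 C = 34577 - 559 \left(-56\right) = 34577 - -31304 = 34577 + 31304 = 65881$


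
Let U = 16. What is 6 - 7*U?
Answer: -106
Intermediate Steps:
6 - 7*U = 6 - 7*16 = 6 - 112 = -106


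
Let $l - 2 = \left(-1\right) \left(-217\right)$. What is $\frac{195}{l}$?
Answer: $\frac{65}{73} \approx 0.89041$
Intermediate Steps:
$l = 219$ ($l = 2 - -217 = 2 + 217 = 219$)
$\frac{195}{l} = \frac{195}{219} = 195 \cdot \frac{1}{219} = \frac{65}{73}$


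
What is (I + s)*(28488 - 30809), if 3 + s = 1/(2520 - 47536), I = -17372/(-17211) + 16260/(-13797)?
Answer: 8736507748949431/1187722986408 ≈ 7355.7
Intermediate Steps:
I = -4463264/26384463 (I = -17372*(-1/17211) + 16260*(-1/13797) = 17372/17211 - 5420/4599 = -4463264/26384463 ≈ -0.16916)
s = -135049/45016 (s = -3 + 1/(2520 - 47536) = -3 + 1/(-45016) = -3 - 1/45016 = -135049/45016 ≈ -3.0000)
(I + s)*(28488 - 30809) = (-4463264/26384463 - 135049/45016)*(28488 - 30809) = -3764113635911/1187722986408*(-2321) = 8736507748949431/1187722986408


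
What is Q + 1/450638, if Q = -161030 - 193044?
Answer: -159559199211/450638 ≈ -3.5407e+5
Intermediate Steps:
Q = -354074
Q + 1/450638 = -354074 + 1/450638 = -159559199211/450638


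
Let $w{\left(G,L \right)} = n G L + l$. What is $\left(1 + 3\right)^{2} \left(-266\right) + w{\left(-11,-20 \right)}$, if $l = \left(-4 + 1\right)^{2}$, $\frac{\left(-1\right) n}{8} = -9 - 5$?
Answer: $20393$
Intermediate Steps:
$n = 112$ ($n = - 8 \left(-9 - 5\right) = \left(-8\right) \left(-14\right) = 112$)
$l = 9$ ($l = \left(-3\right)^{2} = 9$)
$w{\left(G,L \right)} = 9 + 112 G L$ ($w{\left(G,L \right)} = 112 G L + 9 = 9 + 112 G L$)
$\left(1 + 3\right)^{2} \left(-266\right) + w{\left(-11,-20 \right)} = \left(1 + 3\right)^{2} \left(-266\right) + \left(9 + 112 \left(-11\right) \left(-20\right)\right) = 4^{2} \left(-266\right) + \left(9 + 24640\right) = 16 \left(-266\right) + 24649 = -4256 + 24649 = 20393$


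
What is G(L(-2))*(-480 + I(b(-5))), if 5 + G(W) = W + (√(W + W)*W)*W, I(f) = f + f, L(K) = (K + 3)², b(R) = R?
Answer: 1960 - 490*√2 ≈ 1267.0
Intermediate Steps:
L(K) = (3 + K)²
I(f) = 2*f
G(W) = -5 + W + √2*W^(5/2) (G(W) = -5 + (W + (√(W + W)*W)*W) = -5 + (W + (√(2*W)*W)*W) = -5 + (W + ((√2*√W)*W)*W) = -5 + (W + (√2*W^(3/2))*W) = -5 + (W + √2*W^(5/2)) = -5 + W + √2*W^(5/2))
G(L(-2))*(-480 + I(b(-5))) = (-5 + (3 - 2)² + √2*((3 - 2)²)^(5/2))*(-480 + 2*(-5)) = (-5 + 1² + √2*(1²)^(5/2))*(-480 - 10) = (-5 + 1 + √2*1^(5/2))*(-490) = (-5 + 1 + √2*1)*(-490) = (-5 + 1 + √2)*(-490) = (-4 + √2)*(-490) = 1960 - 490*√2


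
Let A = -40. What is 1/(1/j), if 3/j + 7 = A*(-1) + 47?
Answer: 3/80 ≈ 0.037500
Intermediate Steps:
j = 3/80 (j = 3/(-7 + (-40*(-1) + 47)) = 3/(-7 + (40 + 47)) = 3/(-7 + 87) = 3/80 ≈ 0.037500)
1/(1/j) = 1/(1/(3/80)) = 1/(80/3) = 3/80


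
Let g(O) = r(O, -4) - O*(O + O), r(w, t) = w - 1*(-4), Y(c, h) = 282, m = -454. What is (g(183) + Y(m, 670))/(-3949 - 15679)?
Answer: 66509/19628 ≈ 3.3885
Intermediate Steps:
r(w, t) = 4 + w (r(w, t) = w + 4 = 4 + w)
g(O) = 4 + O - 2*O**2 (g(O) = (4 + O) - O*(O + O) = (4 + O) - O*2*O = (4 + O) - 2*O**2 = 4 + O - 2*O**2)
(g(183) + Y(m, 670))/(-3949 - 15679) = ((4 + 183 - 2*183**2) + 282)/(-3949 - 15679) = ((4 + 183 - 2*33489) + 282)/(-19628) = ((4 + 183 - 66978) + 282)*(-1/19628) = (-66791 + 282)*(-1/19628) = -66509*(-1/19628) = 66509/19628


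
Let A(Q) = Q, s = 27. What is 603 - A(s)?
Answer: 576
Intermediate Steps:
603 - A(s) = 603 - 1*27 = 603 - 27 = 576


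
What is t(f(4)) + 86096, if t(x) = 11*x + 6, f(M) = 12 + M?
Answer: 86278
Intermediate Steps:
t(x) = 6 + 11*x
t(f(4)) + 86096 = (6 + 11*(12 + 4)) + 86096 = (6 + 11*16) + 86096 = (6 + 176) + 86096 = 182 + 86096 = 86278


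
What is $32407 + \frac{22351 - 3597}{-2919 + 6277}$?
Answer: $\frac{54420730}{1679} \approx 32413.0$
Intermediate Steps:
$32407 + \frac{22351 - 3597}{-2919 + 6277} = 32407 + \frac{18754}{3358} = 32407 + 18754 \cdot \frac{1}{3358} = 32407 + \frac{9377}{1679} = \frac{54420730}{1679}$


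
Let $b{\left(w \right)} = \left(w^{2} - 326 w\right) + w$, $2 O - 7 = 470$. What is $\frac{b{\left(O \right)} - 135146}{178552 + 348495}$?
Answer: $- \frac{623105}{2108188} \approx -0.29556$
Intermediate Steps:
$O = \frac{477}{2}$ ($O = \frac{7}{2} + \frac{1}{2} \cdot 470 = \frac{7}{2} + 235 = \frac{477}{2} \approx 238.5$)
$b{\left(w \right)} = w^{2} - 325 w$
$\frac{b{\left(O \right)} - 135146}{178552 + 348495} = \frac{\frac{477 \left(-325 + \frac{477}{2}\right)}{2} - 135146}{178552 + 348495} = \frac{\frac{477}{2} \left(- \frac{173}{2}\right) - 135146}{527047} = \left(- \frac{82521}{4} - 135146\right) \frac{1}{527047} = \left(- \frac{623105}{4}\right) \frac{1}{527047} = - \frac{623105}{2108188}$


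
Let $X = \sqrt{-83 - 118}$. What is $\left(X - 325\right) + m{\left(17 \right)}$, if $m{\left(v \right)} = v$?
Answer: $-308 + i \sqrt{201} \approx -308.0 + 14.177 i$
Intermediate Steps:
$X = i \sqrt{201}$ ($X = \sqrt{-201} = i \sqrt{201} \approx 14.177 i$)
$\left(X - 325\right) + m{\left(17 \right)} = \left(i \sqrt{201} - 325\right) + 17 = \left(-325 + i \sqrt{201}\right) + 17 = -308 + i \sqrt{201}$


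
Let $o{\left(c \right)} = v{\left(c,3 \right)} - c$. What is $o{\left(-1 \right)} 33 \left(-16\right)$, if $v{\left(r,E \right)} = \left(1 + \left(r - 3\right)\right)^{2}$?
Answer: $-5280$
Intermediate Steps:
$v{\left(r,E \right)} = \left(-2 + r\right)^{2}$ ($v{\left(r,E \right)} = \left(1 + \left(r - 3\right)\right)^{2} = \left(1 + \left(-3 + r\right)\right)^{2} = \left(-2 + r\right)^{2}$)
$o{\left(c \right)} = \left(-2 + c\right)^{2} - c$
$o{\left(-1 \right)} 33 \left(-16\right) = \left(\left(-2 - 1\right)^{2} - -1\right) 33 \left(-16\right) = \left(\left(-3\right)^{2} + 1\right) 33 \left(-16\right) = \left(9 + 1\right) 33 \left(-16\right) = 10 \cdot 33 \left(-16\right) = 330 \left(-16\right) = -5280$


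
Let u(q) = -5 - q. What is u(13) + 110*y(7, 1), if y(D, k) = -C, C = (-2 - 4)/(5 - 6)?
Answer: -678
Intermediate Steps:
C = 6 (C = -6/(-1) = -6*(-1) = 6)
y(D, k) = -6 (y(D, k) = -1*6 = -6)
u(13) + 110*y(7, 1) = (-5 - 1*13) + 110*(-6) = (-5 - 13) - 660 = -18 - 660 = -678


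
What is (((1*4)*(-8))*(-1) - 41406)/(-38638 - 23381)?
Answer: 41374/62019 ≈ 0.66712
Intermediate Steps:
(((1*4)*(-8))*(-1) - 41406)/(-38638 - 23381) = ((4*(-8))*(-1) - 41406)/(-62019) = (-32*(-1) - 41406)*(-1/62019) = (32 - 41406)*(-1/62019) = -41374*(-1/62019) = 41374/62019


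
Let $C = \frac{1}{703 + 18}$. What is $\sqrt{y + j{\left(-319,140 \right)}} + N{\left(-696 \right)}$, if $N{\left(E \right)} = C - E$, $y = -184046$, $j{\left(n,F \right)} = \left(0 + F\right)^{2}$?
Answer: $\frac{501817}{721} + i \sqrt{164446} \approx 696.0 + 405.52 i$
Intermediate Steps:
$j{\left(n,F \right)} = F^{2}$
$C = \frac{1}{721} \approx 0.001387$
$N{\left(E \right)} = \frac{1}{721} - E$
$\sqrt{y + j{\left(-319,140 \right)}} + N{\left(-696 \right)} = \sqrt{-184046 + 140^{2}} + \left(\frac{1}{721} - -696\right) = \sqrt{-184046 + 19600} + \left(\frac{1}{721} + 696\right) = \sqrt{-164446} + \frac{501817}{721} = i \sqrt{164446} + \frac{501817}{721} = \frac{501817}{721} + i \sqrt{164446}$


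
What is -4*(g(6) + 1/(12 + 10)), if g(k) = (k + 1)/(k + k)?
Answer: -83/33 ≈ -2.5152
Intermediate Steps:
g(k) = (1 + k)/(2*k) (g(k) = (1 + k)/((2*k)) = (1 + k)*(1/(2*k)) = (1 + k)/(2*k))
-4*(g(6) + 1/(12 + 10)) = -4*((1/2)*(1 + 6)/6 + 1/(12 + 10)) = -4*((1/2)*(1/6)*7 + 1/22) = -4*(7/12 + 1/22) = -4*83/132 = -83/33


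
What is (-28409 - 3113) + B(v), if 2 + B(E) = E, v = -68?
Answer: -31592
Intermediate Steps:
B(E) = -2 + E
(-28409 - 3113) + B(v) = (-28409 - 3113) + (-2 - 68) = -31522 - 70 = -31592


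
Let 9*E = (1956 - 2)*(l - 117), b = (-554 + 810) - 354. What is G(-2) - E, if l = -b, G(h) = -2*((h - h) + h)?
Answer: 37162/9 ≈ 4129.1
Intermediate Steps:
b = -98 (b = 256 - 354 = -98)
G(h) = -2*h (G(h) = -2*(0 + h) = -2*h)
l = 98 (l = -1*(-98) = 98)
E = -37126/9 (E = ((1956 - 2)*(98 - 117))/9 = (1954*(-19))/9 = (⅑)*(-37126) = -37126/9 ≈ -4125.1)
G(-2) - E = -2*(-2) - 1*(-37126/9) = 4 + 37126/9 = 37162/9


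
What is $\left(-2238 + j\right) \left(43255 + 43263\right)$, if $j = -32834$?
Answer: $-3034359296$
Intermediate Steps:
$\left(-2238 + j\right) \left(43255 + 43263\right) = \left(-2238 - 32834\right) \left(43255 + 43263\right) = \left(-35072\right) 86518 = -3034359296$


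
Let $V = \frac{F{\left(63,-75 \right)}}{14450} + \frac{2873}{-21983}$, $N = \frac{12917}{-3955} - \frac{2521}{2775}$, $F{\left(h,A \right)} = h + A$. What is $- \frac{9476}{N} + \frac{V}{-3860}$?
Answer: $\frac{490459665448368519533}{216062120877680500} \approx 2270.0$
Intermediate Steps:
$F{\left(h,A \right)} = A + h$
$N = - \frac{9163046}{2195025}$ ($N = 12917 \left(- \frac{1}{3955}\right) - \frac{2521}{2775} = - \frac{12917}{3955} - \frac{2521}{2775} = - \frac{9163046}{2195025} \approx -4.1745$)
$V = - \frac{1606871}{12217475}$ ($V = \frac{-75 + 63}{14450} + \frac{2873}{-21983} = \left(-12\right) \frac{1}{14450} + 2873 \left(- \frac{1}{21983}\right) = - \frac{6}{7225} - \frac{221}{1691} = - \frac{1606871}{12217475} \approx -0.13152$)
$- \frac{9476}{N} + \frac{V}{-3860} = - \frac{9476}{- \frac{9163046}{2195025}} - \frac{1606871}{12217475 \left(-3860\right)} = \left(-9476\right) \left(- \frac{2195025}{9163046}\right) - - \frac{1606871}{47159453500} = \frac{10400028450}{4581523} + \frac{1606871}{47159453500} = \frac{490459665448368519533}{216062120877680500}$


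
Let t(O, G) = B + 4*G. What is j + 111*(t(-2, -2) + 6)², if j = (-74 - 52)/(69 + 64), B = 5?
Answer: 18963/19 ≈ 998.05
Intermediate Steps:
t(O, G) = 5 + 4*G
j = -18/19 (j = -126/133 = -126*1/133 = -18/19 ≈ -0.94737)
j + 111*(t(-2, -2) + 6)² = -18/19 + 111*((5 + 4*(-2)) + 6)² = -18/19 + 111*((5 - 8) + 6)² = -18/19 + 111*(-3 + 6)² = -18/19 + 111*3² = -18/19 + 111*9 = -18/19 + 999 = 18963/19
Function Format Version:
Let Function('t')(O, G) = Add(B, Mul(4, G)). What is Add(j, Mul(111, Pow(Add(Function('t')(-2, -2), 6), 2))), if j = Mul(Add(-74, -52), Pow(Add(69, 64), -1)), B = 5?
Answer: Rational(18963, 19) ≈ 998.05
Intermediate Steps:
Function('t')(O, G) = Add(5, Mul(4, G))
j = Rational(-18, 19) (j = Mul(-126, Pow(133, -1)) = Mul(-126, Rational(1, 133)) = Rational(-18, 19) ≈ -0.94737)
Add(j, Mul(111, Pow(Add(Function('t')(-2, -2), 6), 2))) = Add(Rational(-18, 19), Mul(111, Pow(Add(Add(5, Mul(4, -2)), 6), 2))) = Add(Rational(-18, 19), Mul(111, Pow(Add(Add(5, -8), 6), 2))) = Add(Rational(-18, 19), Mul(111, Pow(Add(-3, 6), 2))) = Add(Rational(-18, 19), Mul(111, Pow(3, 2))) = Add(Rational(-18, 19), Mul(111, 9)) = Add(Rational(-18, 19), 999) = Rational(18963, 19)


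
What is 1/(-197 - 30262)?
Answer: -1/30459 ≈ -3.2831e-5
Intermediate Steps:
1/(-197 - 30262) = 1/(-30459) = -1/30459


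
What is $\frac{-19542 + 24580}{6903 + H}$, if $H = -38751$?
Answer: $- \frac{2519}{15924} \approx -0.15819$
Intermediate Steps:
$\frac{-19542 + 24580}{6903 + H} = \frac{-19542 + 24580}{6903 - 38751} = \frac{5038}{-31848} = 5038 \left(- \frac{1}{31848}\right) = - \frac{2519}{15924}$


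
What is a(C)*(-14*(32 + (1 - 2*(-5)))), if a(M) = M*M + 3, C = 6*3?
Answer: -196854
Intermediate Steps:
C = 18
a(M) = 3 + M² (a(M) = M² + 3 = 3 + M²)
a(C)*(-14*(32 + (1 - 2*(-5)))) = (3 + 18²)*(-14*(32 + (1 - 2*(-5)))) = (3 + 324)*(-14*(32 + (1 + 10))) = 327*(-14*(32 + 11)) = 327*(-14*43) = 327*(-602) = -196854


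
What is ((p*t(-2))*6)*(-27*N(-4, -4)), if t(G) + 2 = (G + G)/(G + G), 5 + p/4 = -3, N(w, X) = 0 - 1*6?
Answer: 31104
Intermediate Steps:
N(w, X) = -6 (N(w, X) = 0 - 6 = -6)
p = -32 (p = -20 + 4*(-3) = -20 - 12 = -32)
t(G) = -1 (t(G) = -2 + (G + G)/(G + G) = -2 + (2*G)/((2*G)) = -2 + (2*G)*(1/(2*G)) = -2 + 1 = -1)
((p*t(-2))*6)*(-27*N(-4, -4)) = (-32*(-1)*6)*(-27*(-6)) = (32*6)*162 = 192*162 = 31104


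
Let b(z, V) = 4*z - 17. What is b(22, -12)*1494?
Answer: 106074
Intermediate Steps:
b(z, V) = -17 + 4*z
b(22, -12)*1494 = (-17 + 4*22)*1494 = (-17 + 88)*1494 = 71*1494 = 106074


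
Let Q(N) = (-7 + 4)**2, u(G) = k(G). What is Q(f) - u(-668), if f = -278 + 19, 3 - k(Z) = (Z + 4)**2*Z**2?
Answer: 196738376710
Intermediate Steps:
k(Z) = 3 - Z**2*(4 + Z)**2 (k(Z) = 3 - (Z + 4)**2*Z**2 = 3 - (4 + Z)**2*Z**2 = 3 - Z**2*(4 + Z)**2)
f = -259
u(G) = 3 - G**2*(4 + G)**2
Q(N) = 9 (Q(N) = (-3)**2 = 9)
Q(f) - u(-668) = 9 - (3 - 1*(-668)**2*(4 - 668)**2) = 9 - (3 - 1*446224*(-664)**2) = 9 - (3 - 1*446224*440896) = 9 - (3 - 196738376704) = 9 - 1*(-196738376701) = 9 + 196738376701 = 196738376710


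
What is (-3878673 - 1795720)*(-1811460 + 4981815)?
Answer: -17989840219515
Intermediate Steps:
(-3878673 - 1795720)*(-1811460 + 4981815) = -5674393*3170355 = -17989840219515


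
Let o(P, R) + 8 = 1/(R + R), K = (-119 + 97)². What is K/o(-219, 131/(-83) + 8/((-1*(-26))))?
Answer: -1327128/23015 ≈ -57.664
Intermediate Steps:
K = 484 (K = (-22)² = 484)
o(P, R) = -8 + 1/(2*R) (o(P, R) = -8 + 1/(R + R) = -8 + 1/(2*R))
K/o(-219, 131/(-83) + 8/((-1*(-26)))) = 484/(-8 + 1/(2*(131/(-83) + 8/((-1*(-26)))))) = 484/(-8 + 1/(2*(131*(-1/83) + 8/26))) = 484/(-8 + 1/(2*(-131/83 + 8*(1/26)))) = 484/(-8 + 1/(2*(-131/83 + 4/13))) = 484/(-8 + 1/(2*(-1371/1079))) = 484/(-8 + (½)*(-1079/1371)) = 484/(-8 - 1079/2742) = 484/(-23015/2742) = 484*(-2742/23015) = -1327128/23015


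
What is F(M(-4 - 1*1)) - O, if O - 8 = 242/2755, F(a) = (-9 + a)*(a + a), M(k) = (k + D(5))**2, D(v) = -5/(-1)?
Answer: -22282/2755 ≈ -8.0878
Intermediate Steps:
D(v) = 5 (D(v) = -5*(-1) = 5)
M(k) = (5 + k)**2 (M(k) = (k + 5)**2 = (5 + k)**2)
F(a) = 2*a*(-9 + a) (F(a) = (-9 + a)*(2*a) = 2*a*(-9 + a))
O = 22282/2755 (O = 8 + 242/2755 = 22282/2755 ≈ 8.0878)
F(M(-4 - 1*1)) - O = 2*(5 + (-4 - 1*1))**2*(-9 + (5 + (-4 - 1*1))**2) - 1*22282/2755 = 2*(5 + (-4 - 1))**2*(-9 + (5 + (-4 - 1))**2) - 22282/2755 = 2*(5 - 5)**2*(-9 + (5 - 5)**2) - 22282/2755 = 2*0**2*(-9 + 0**2) - 22282/2755 = 2*0*(-9 + 0) - 22282/2755 = 2*0*(-9) - 22282/2755 = 0 - 22282/2755 = -22282/2755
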